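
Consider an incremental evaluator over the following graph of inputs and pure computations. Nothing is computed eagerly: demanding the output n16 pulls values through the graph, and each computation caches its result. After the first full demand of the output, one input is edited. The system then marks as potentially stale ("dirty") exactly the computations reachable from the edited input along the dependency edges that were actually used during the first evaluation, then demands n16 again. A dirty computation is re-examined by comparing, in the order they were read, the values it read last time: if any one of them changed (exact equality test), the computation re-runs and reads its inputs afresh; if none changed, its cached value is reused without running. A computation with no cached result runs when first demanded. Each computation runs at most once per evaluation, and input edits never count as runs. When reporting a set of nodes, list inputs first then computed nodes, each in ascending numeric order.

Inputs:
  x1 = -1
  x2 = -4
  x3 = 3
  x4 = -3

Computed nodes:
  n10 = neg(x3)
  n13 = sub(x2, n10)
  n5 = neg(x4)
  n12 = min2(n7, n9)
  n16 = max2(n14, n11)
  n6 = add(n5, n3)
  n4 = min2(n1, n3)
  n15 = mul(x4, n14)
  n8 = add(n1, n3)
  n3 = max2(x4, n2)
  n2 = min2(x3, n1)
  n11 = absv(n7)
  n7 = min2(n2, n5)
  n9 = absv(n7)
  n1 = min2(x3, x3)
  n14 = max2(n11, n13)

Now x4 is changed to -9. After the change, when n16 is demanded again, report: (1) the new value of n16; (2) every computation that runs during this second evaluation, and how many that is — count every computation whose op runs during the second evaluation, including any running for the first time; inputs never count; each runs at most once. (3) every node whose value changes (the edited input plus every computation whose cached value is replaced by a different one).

Initial pass — values computed on the first demand:
  n1 = min2(3, 3) = 3
  n2 = min2(3, 3) = 3
  n5 = neg(-3) = 3
  n7 = min2(3, 3) = 3
  n10 = neg(3) = -3
  n11 = absv(3) = 3
  n13 = sub(-4, -3) = -1
  n14 = max2(3, -1) = 3
  n16 = max2(3, 3) = 3

Second demand — change propagation:
  n5: re-runs because x4 -3->-9; new result 9.
  n7: re-runs because n5 3->9; new result 3 (unchanged).
  n11: re-examined; everything it read last time is the same (n7 unchanged) — cache 3 kept, no run.
  n14: re-examined; everything it read last time is the same (n11 unchanged, n13 unchanged) — cache 3 kept, no run.
  n16: re-examined; everything it read last time is the same (n14 unchanged, n11 unchanged) — cache 3 kept, no run.

The important point: n7 recomputes to an identical value, and the output ends up unchanged.

n16 now evaluates to 3.
Run set: n5, n7 (2 run).
Changed values: x4, n5.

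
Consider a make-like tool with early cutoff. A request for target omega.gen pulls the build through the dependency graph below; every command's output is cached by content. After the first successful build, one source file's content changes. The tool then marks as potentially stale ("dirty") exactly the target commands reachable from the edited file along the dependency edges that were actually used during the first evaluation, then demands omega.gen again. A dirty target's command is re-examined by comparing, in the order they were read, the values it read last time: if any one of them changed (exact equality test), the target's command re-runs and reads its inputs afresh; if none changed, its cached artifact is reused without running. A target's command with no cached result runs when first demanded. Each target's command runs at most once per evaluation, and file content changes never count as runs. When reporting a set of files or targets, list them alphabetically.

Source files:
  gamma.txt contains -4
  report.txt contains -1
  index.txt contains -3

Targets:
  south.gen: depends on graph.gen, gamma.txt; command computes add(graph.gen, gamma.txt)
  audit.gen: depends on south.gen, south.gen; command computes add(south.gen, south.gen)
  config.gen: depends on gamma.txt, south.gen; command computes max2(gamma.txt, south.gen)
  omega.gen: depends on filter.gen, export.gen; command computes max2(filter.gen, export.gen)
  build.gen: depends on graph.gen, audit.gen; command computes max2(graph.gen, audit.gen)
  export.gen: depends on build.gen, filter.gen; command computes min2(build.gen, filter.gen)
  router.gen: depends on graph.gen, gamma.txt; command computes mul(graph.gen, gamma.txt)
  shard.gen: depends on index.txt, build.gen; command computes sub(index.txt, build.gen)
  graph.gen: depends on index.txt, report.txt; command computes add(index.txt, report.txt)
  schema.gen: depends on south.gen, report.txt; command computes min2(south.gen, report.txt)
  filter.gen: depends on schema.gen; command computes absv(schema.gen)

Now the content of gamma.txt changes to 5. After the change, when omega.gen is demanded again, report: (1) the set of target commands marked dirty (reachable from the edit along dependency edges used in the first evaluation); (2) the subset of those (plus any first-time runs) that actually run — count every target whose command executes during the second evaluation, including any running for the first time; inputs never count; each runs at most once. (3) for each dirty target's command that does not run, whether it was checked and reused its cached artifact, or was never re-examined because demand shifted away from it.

The edit dirties: audit.gen, build.gen, export.gen, filter.gen, omega.gen, schema.gen, south.gen.
7 target commands run: audit.gen, build.gen, export.gen, filter.gen, omega.gen, schema.gen, south.gen.
No dirty target's command escaped a run.

First demand of the output computes:
  graph.gen = add(-3, -1) = -4
  south.gen = add(-4, -4) = -8
  audit.gen = add(-8, -8) = -16
  build.gen = max2(-4, -16) = -4
  schema.gen = min2(-8, -1) = -8
  filter.gen = absv(-8) = 8
  export.gen = min2(-4, 8) = -4
  omega.gen = max2(8, -4) = 8

After the edit, cleaning proceeds:
  south.gen: a read changed (gamma.txt -4->5) — executes, giving 1.
  audit.gen: a read changed (south.gen -8->1; south.gen -8->1) — executes, giving 2.
  build.gen: a read changed (audit.gen -16->2) — executes, giving 2.
  schema.gen: a read changed (south.gen -8->1) — executes, giving -1.
  filter.gen: a read changed (schema.gen -8->-1) — executes, giving 1.
  export.gen: a read changed (build.gen -4->2; filter.gen 8->1) — executes, giving 1.
  omega.gen: a read changed (filter.gen 8->1; export.gen -4->1) — executes, giving 1.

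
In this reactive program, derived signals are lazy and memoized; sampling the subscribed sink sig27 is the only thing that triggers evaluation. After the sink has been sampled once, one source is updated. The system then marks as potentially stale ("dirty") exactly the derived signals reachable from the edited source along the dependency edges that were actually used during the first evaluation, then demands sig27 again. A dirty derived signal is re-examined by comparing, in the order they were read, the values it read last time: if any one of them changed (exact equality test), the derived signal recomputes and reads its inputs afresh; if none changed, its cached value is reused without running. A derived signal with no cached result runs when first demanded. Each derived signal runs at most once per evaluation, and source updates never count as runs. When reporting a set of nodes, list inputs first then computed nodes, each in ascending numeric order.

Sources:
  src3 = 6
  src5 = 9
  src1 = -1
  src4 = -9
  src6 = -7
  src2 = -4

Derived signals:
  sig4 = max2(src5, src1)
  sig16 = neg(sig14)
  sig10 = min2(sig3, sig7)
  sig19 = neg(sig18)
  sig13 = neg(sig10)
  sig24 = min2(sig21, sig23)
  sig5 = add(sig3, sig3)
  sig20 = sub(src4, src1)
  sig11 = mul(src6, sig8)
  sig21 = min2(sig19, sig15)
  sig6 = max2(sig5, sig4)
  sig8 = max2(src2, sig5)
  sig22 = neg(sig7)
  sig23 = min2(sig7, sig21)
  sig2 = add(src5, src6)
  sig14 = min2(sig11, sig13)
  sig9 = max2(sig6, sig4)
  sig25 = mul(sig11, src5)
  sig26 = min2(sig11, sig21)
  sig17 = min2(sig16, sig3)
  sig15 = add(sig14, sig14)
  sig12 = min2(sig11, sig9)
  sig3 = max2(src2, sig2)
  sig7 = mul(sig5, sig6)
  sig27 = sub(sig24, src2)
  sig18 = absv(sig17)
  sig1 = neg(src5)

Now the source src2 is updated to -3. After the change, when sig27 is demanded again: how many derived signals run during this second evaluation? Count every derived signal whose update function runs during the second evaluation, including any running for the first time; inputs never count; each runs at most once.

3 derived signals run: sig3, sig8, sig27.
Note where the cutoff bites: sig5 is checked, finds nothing changed, and keeps its cache.

First demand of the output computes:
  sig2 = add(9, -7) = 2
  sig3 = max2(-4, 2) = 2
  sig4 = max2(9, -1) = 9
  sig5 = add(2, 2) = 4
  sig6 = max2(4, 9) = 9
  sig7 = mul(4, 9) = 36
  sig8 = max2(-4, 4) = 4
  sig10 = min2(2, 36) = 2
  sig11 = mul(-7, 4) = -28
  sig13 = neg(2) = -2
  sig14 = min2(-28, -2) = -28
  sig15 = add(-28, -28) = -56
  sig16 = neg(-28) = 28
  sig17 = min2(28, 2) = 2
  sig18 = absv(2) = 2
  sig19 = neg(2) = -2
  sig21 = min2(-2, -56) = -56
  sig23 = min2(36, -56) = -56
  sig24 = min2(-56, -56) = -56
  sig27 = sub(-56, -4) = -52

After the edit, cleaning proceeds:
  sig3: a read changed (src2 -4->-3) — executes, giving 2 — identical to its old value.
  sig5: dirty, but its reads are unchanged (sig3 unchanged, sig3 unchanged); cached 4 stands.
  sig6: dirty, but its reads are unchanged (sig5 unchanged, sig4 unchanged); cached 9 stands.
  sig7: dirty, but its reads are unchanged (sig5 unchanged, sig6 unchanged); cached 36 stands.
  sig8: a read changed (src2 -4->-3) — executes, giving 4 — identical to its old value.
  sig10: dirty, but its reads are unchanged (sig3 unchanged, sig7 unchanged); cached 2 stands.
  sig11: dirty, but its reads are unchanged (src6 unchanged, sig8 unchanged); cached -28 stands.
  sig13: dirty, but its reads are unchanged (sig10 unchanged); cached -2 stands.
  sig14: dirty, but its reads are unchanged (sig11 unchanged, sig13 unchanged); cached -28 stands.
  sig15: dirty, but its reads are unchanged (sig14 unchanged, sig14 unchanged); cached -56 stands.
  sig16: dirty, but its reads are unchanged (sig14 unchanged); cached 28 stands.
  sig17: dirty, but its reads are unchanged (sig16 unchanged, sig3 unchanged); cached 2 stands.
  sig18: dirty, but its reads are unchanged (sig17 unchanged); cached 2 stands.
  sig19: dirty, but its reads are unchanged (sig18 unchanged); cached -2 stands.
  sig21: dirty, but its reads are unchanged (sig19 unchanged, sig15 unchanged); cached -56 stands.
  sig23: dirty, but its reads are unchanged (sig7 unchanged, sig21 unchanged); cached -56 stands.
  sig24: dirty, but its reads are unchanged (sig21 unchanged, sig23 unchanged); cached -56 stands.
  sig27: a read changed (src2 -4->-3) — executes, giving -53.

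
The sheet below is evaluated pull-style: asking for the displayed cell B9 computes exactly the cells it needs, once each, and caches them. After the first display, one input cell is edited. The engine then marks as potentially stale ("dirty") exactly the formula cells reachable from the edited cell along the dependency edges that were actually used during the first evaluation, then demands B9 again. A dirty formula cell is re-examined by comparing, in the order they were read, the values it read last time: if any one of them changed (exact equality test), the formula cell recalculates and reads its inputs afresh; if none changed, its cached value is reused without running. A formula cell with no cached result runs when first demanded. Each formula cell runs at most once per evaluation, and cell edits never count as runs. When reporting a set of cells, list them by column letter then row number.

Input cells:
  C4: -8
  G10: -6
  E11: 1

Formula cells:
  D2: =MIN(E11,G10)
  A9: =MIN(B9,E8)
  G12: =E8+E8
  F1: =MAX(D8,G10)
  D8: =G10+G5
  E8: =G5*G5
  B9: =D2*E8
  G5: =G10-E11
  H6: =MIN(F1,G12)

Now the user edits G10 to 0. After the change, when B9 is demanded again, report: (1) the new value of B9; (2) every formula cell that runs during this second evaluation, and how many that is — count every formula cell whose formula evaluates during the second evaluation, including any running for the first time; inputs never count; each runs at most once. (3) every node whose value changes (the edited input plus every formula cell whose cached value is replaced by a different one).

First demand of the output computes:
  D2 = MIN(1, -6) = -6
  G5 = -6 - 1 = -7
  E8 = -7 * -7 = 49
  B9 = -6 * 49 = -294

After the edit, cleaning proceeds:
  D2: a read changed (G10 -6->0) — executes, giving 0.
  G5: a read changed (G10 -6->0) — executes, giving -1.
  E8: a read changed (G5 -7->-1; G5 -7->-1) — executes, giving 1.
  B9: a read changed (D2 -6->0; E8 49->1) — executes, giving 0.

Demanding B9 again yields 0.
4 formula cells run: B9, D2, E8, G5.
The nodes whose values change: B9, D2, E8, G5, G10.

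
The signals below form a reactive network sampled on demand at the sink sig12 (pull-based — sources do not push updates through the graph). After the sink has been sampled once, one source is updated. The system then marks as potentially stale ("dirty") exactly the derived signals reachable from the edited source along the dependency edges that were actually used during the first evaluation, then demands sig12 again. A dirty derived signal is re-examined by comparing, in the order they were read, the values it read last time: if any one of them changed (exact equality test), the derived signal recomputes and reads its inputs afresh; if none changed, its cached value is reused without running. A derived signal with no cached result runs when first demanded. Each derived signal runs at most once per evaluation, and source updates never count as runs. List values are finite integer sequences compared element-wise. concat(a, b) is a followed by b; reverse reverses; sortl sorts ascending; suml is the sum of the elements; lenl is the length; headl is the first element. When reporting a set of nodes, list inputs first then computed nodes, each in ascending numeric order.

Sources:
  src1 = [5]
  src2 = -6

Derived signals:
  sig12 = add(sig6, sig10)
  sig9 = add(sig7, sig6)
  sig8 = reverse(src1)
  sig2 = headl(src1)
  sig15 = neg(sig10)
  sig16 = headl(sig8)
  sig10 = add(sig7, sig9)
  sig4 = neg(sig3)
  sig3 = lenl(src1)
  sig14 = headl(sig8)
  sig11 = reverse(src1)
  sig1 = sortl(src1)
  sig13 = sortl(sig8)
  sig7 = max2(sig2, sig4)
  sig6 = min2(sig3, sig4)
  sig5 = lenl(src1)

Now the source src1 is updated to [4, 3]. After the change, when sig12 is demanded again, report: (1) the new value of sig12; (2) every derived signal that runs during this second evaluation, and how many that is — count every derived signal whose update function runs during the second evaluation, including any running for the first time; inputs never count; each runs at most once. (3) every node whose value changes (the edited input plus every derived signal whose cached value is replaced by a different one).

sig12 now evaluates to 4.
Run set: sig2, sig3, sig4, sig6, sig7, sig9, sig10, sig12 (8 run).
Changed values: src1, sig2, sig3, sig4, sig6, sig7, sig9, sig10, sig12.

Initial pass — values computed on the first demand:
  sig2 = headl([5]) = 5
  sig3 = lenl([5]) = 1
  sig4 = neg(1) = -1
  sig6 = min2(1, -1) = -1
  sig7 = max2(5, -1) = 5
  sig9 = add(5, -1) = 4
  sig10 = add(5, 4) = 9
  sig12 = add(-1, 9) = 8

Second demand — change propagation:
  sig2: re-runs because src1 [5]->[4, 3]; new result 4.
  sig3: re-runs because src1 [5]->[4, 3]; new result 2.
  sig4: re-runs because sig3 1->2; new result -2.
  sig6: re-runs because sig3 1->2; sig4 -1->-2; new result -2.
  sig7: re-runs because sig2 5->4; sig4 -1->-2; new result 4.
  sig9: re-runs because sig7 5->4; sig6 -1->-2; new result 2.
  sig10: re-runs because sig7 5->4; sig9 4->2; new result 6.
  sig12: re-runs because sig6 -1->-2; sig10 9->6; new result 4.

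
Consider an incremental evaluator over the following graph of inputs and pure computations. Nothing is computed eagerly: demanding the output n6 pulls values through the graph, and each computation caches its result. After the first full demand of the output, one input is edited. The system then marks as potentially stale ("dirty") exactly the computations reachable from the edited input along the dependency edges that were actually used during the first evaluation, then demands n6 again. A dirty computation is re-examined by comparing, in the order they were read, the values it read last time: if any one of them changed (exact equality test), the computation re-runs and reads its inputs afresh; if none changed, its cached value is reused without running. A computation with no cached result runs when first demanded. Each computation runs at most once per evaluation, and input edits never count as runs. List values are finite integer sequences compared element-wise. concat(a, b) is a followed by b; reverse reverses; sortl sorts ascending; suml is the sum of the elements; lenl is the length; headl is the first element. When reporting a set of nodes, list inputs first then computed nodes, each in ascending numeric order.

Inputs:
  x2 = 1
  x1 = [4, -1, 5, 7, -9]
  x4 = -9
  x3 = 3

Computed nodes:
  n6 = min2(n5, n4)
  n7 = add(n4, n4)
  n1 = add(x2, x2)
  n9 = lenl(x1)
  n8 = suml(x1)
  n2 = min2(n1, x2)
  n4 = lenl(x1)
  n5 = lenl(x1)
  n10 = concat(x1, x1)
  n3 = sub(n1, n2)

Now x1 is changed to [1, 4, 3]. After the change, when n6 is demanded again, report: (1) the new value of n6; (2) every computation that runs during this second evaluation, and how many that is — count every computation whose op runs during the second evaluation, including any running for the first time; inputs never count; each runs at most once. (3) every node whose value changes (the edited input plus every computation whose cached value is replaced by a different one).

n6 now evaluates to 3.
Run set: n4, n5, n6 (3 run).
Changed values: x1, n4, n5, n6.

Initial pass — values computed on the first demand:
  n4 = lenl([4, -1, 5, 7, -9]) = 5
  n5 = lenl([4, -1, 5, 7, -9]) = 5
  n6 = min2(5, 5) = 5

Second demand — change propagation:
  n4: re-runs because x1 [4, -1, 5, 7, -9]->[1, 4, 3]; new result 3.
  n5: re-runs because x1 [4, -1, 5, 7, -9]->[1, 4, 3]; new result 3.
  n6: re-runs because n5 5->3; n4 5->3; new result 3.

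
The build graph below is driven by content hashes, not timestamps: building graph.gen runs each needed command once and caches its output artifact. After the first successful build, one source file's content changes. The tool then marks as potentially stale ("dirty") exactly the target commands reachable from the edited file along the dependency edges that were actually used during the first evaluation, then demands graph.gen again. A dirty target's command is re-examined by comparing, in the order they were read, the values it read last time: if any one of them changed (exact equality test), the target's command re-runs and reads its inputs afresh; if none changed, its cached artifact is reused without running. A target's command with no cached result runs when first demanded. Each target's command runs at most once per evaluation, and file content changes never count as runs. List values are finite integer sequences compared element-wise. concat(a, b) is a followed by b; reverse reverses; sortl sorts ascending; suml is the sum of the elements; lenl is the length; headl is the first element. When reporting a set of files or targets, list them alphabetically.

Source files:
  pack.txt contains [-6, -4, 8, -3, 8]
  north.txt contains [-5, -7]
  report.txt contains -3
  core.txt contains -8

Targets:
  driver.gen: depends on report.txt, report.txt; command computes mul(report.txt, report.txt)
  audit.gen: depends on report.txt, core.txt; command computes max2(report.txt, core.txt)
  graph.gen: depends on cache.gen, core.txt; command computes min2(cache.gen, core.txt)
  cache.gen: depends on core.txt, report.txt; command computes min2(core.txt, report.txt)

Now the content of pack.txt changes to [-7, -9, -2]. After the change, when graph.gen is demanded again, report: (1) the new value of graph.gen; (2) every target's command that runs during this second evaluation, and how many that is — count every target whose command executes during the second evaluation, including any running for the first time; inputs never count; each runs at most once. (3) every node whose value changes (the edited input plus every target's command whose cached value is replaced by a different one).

graph.gen now evaluates to -8.
Run set: none (0 run).
Changed values: pack.txt.
The important point: nothing the output needs ever reads pack.txt, so the edit is invisible to it.

Initial pass — values computed on the first demand:
  cache.gen = min2(-8, -3) = -8
  graph.gen = min2(-8, -8) = -8

Second demand — change propagation:
  no demanded computation ever read pack.txt, so the edit dirties nothing and nothing runs.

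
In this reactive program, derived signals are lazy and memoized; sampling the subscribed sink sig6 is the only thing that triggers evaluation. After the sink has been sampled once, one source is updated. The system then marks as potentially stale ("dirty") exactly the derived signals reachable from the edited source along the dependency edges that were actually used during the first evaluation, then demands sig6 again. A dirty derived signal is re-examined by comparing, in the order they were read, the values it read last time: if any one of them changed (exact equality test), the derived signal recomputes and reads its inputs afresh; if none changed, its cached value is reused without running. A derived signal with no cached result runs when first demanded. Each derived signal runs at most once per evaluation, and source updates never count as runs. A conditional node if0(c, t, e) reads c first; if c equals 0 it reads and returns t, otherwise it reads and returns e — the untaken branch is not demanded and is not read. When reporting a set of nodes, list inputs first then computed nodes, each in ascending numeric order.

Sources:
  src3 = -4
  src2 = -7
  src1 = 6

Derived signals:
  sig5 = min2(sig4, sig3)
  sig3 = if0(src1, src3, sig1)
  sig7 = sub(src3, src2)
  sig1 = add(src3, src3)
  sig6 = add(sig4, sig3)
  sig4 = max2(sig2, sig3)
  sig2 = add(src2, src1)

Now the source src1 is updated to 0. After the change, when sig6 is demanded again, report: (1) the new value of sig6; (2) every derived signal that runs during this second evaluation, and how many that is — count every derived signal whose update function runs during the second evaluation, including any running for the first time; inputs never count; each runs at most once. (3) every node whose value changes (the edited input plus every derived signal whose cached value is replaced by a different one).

Demanding sig6 again yields -8.
4 derived signals run: sig2, sig3, sig4, sig6.
The nodes whose values change: src1, sig2, sig3, sig4, sig6.

First demand of the output computes:
  sig1 = add(-4, -4) = -8
  sig2 = add(-7, 6) = -1
  sig3 = if0(src1=6 -> else branch sig1) = -8
  sig4 = max2(-1, -8) = -1
  sig6 = add(-1, -8) = -9

After the edit, cleaning proceeds:
  sig2: a read changed (src1 6->0) — executes, giving -7.
  sig3: a read changed (src1 6->0) — executes, giving -4.
  sig4: a read changed (sig2 -1->-7; sig3 -8->-4) — executes, giving -4.
  sig6: a read changed (sig4 -1->-4; sig3 -8->-4) — executes, giving -8.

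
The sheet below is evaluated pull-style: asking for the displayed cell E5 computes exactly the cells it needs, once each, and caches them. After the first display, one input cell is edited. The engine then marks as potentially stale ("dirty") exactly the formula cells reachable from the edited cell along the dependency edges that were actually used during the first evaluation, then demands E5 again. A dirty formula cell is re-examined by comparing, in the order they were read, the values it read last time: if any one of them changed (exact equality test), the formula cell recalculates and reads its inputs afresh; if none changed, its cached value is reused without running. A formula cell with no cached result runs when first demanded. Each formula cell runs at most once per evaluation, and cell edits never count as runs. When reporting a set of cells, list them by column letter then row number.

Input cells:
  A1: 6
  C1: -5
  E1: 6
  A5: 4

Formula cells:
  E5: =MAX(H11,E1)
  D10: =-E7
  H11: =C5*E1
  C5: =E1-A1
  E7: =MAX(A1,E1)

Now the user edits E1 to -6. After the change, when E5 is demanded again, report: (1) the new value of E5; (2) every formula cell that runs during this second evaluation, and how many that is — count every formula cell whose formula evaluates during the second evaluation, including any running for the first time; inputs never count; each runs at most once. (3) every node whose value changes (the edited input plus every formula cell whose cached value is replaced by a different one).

Demanding E5 again yields 72.
3 formula cells run: C5, E5, H11.
The nodes whose values change: C5, E1, E5, H11.

First demand of the output computes:
  C5 = 6 - 6 = 0
  H11 = 0 * 6 = 0
  E5 = MAX(0, 6) = 6

After the edit, cleaning proceeds:
  C5: a read changed (E1 6->-6) — executes, giving -12.
  H11: a read changed (C5 0->-12; E1 6->-6) — executes, giving 72.
  E5: a read changed (H11 0->72; E1 6->-6) — executes, giving 72.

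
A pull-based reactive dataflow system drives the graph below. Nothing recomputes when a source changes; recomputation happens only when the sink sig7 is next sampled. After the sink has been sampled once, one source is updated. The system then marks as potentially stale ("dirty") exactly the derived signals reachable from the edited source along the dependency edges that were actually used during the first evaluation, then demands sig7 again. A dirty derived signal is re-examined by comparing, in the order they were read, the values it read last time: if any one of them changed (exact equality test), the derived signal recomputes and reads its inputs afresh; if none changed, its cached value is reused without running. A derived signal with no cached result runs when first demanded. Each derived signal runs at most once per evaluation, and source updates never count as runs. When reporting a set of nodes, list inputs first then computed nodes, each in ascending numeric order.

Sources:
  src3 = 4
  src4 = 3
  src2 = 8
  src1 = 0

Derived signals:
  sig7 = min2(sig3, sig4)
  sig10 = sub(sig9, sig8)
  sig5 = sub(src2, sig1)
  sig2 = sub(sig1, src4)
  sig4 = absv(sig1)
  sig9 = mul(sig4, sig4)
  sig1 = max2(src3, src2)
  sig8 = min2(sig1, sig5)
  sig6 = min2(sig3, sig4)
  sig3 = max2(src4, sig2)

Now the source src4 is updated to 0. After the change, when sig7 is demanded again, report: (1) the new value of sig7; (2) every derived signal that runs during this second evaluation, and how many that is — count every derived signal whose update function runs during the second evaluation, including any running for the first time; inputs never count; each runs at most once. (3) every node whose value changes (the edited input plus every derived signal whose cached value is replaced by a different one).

First evaluation (everything demanded from the output):
  sig1 = max2(4, 8) = 8
  sig2 = sub(8, 3) = 5
  sig3 = max2(3, 5) = 5
  sig4 = absv(8) = 8
  sig7 = min2(5, 8) = 5

Propagation after the edit:
  sig2: runs — src4 3->0; result 8.
  sig3: runs — src4 3->0; sig2 5->8; result 8.
  sig7: runs — sig3 5->8; result 8.

New value of sig7: 8.
Derived signals that run: sig2, sig3, sig7 — 3 in total.
Values that change: src4, sig2, sig3, sig7.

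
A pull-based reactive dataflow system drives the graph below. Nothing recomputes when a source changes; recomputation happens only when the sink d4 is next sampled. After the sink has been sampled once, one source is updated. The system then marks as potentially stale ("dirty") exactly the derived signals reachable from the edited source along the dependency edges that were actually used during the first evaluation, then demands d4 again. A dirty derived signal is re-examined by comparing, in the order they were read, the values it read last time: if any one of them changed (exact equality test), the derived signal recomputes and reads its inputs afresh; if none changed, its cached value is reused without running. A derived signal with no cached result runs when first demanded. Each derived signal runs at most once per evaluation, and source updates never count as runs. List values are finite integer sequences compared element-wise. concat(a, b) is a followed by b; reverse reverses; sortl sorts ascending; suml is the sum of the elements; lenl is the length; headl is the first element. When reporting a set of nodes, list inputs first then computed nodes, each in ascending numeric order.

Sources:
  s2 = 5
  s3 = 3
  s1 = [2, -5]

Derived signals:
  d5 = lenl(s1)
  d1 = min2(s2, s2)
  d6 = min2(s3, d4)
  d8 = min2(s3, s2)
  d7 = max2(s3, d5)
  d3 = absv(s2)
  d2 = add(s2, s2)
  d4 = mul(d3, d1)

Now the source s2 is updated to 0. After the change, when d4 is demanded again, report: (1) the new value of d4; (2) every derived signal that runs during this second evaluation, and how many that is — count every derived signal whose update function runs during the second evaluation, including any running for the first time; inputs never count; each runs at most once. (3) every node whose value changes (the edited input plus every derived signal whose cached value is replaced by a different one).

First evaluation (everything demanded from the output):
  d1 = min2(5, 5) = 5
  d3 = absv(5) = 5
  d4 = mul(5, 5) = 25

Propagation after the edit:
  d1: runs — s2 5->0; s2 5->0; result 0.
  d3: runs — s2 5->0; result 0.
  d4: runs — d3 5->0; d1 5->0; result 0.

New value of d4: 0.
Derived signals that run: d1, d3, d4 — 3 in total.
Values that change: s2, d1, d3, d4.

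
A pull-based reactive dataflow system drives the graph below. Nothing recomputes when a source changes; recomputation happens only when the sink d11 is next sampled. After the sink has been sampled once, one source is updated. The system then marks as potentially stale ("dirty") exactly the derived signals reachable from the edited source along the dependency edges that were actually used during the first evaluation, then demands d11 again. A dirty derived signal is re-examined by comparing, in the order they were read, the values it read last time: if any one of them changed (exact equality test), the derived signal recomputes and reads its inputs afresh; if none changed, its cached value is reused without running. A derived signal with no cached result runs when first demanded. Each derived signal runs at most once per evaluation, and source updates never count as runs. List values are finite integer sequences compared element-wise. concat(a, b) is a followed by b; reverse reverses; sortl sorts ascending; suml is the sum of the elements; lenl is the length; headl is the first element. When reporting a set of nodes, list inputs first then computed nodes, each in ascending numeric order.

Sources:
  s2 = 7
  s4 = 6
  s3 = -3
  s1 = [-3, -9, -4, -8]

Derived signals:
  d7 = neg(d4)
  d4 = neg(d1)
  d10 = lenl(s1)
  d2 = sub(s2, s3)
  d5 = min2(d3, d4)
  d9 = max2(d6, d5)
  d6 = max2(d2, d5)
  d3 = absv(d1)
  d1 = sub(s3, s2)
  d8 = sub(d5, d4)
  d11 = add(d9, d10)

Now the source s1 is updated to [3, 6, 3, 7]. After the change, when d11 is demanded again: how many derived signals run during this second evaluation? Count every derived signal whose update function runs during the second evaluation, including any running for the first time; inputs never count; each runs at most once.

First evaluation (everything demanded from the output):
  d1 = sub(-3, 7) = -10
  d2 = sub(7, -3) = 10
  d3 = absv(-10) = 10
  d4 = neg(-10) = 10
  d5 = min2(10, 10) = 10
  d6 = max2(10, 10) = 10
  d9 = max2(10, 10) = 10
  d10 = lenl([-3, -9, -4, -8]) = 4
  d11 = add(10, 4) = 14

Propagation after the edit:
  d10: runs — s1 [-3, -9, -4, -8]->[3, 6, 3, 7]; result 4 (same value as before).
  d11: checked — values it read are unchanged (d9 unchanged, d10 unchanged); reused cached 14 without running.

Key observation: the change is absorbed at d10 — it re-runs but produces the same value, and the output's value is unchanged.

Derived signals that run: d10 — 1 in total.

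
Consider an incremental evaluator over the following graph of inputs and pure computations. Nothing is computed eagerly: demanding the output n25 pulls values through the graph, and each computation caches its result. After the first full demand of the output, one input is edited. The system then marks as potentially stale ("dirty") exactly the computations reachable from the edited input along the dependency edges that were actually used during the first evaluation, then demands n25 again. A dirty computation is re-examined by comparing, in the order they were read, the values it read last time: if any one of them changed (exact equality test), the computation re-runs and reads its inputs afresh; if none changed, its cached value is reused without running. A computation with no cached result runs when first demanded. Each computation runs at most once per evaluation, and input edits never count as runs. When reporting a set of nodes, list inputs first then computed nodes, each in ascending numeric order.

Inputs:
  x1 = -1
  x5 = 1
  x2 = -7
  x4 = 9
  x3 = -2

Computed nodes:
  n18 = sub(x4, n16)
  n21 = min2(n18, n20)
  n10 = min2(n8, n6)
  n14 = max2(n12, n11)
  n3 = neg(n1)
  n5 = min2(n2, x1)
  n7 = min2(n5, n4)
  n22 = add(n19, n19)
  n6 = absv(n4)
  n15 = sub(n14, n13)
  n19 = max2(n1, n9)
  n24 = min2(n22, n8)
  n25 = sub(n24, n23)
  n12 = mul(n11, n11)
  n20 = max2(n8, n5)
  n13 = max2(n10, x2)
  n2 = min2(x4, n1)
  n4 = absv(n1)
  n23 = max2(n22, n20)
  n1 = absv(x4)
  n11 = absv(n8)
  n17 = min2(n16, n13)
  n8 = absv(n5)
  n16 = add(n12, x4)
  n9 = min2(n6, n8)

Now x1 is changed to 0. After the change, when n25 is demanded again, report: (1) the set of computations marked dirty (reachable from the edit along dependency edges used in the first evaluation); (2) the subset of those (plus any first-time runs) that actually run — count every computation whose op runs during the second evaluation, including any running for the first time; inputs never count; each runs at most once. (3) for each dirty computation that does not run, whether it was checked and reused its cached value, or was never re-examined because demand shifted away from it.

Dirty set: n5, n8, n9, n19, n20, n22, n23, n24, n25.
Run set: n5, n8, n9, n19, n20, n23, n24, n25 (8 run).
Re-examined without running (cache reused): n22.
The important point: at n22 every value read last time is unchanged, so the dirty flag clears without a run.

Initial pass — values computed on the first demand:
  n1 = absv(9) = 9
  n2 = min2(9, 9) = 9
  n4 = absv(9) = 9
  n5 = min2(9, -1) = -1
  n6 = absv(9) = 9
  n8 = absv(-1) = 1
  n9 = min2(9, 1) = 1
  n19 = max2(9, 1) = 9
  n20 = max2(1, -1) = 1
  n22 = add(9, 9) = 18
  n23 = max2(18, 1) = 18
  n24 = min2(18, 1) = 1
  n25 = sub(1, 18) = -17

Second demand — change propagation:
  n5: re-runs because x1 -1->0; new result 0.
  n8: re-runs because n5 -1->0; new result 0.
  n9: re-runs because n8 1->0; new result 0.
  n19: re-runs because n9 1->0; new result 9 (unchanged).
  n20: re-runs because n8 1->0; n5 -1->0; new result 0.
  n22: re-examined; everything it read last time is the same (n19 unchanged, n19 unchanged) — cache 18 kept, no run.
  n23: re-runs because n20 1->0; new result 18 (unchanged).
  n24: re-runs because n8 1->0; new result 0.
  n25: re-runs because n24 1->0; new result -18.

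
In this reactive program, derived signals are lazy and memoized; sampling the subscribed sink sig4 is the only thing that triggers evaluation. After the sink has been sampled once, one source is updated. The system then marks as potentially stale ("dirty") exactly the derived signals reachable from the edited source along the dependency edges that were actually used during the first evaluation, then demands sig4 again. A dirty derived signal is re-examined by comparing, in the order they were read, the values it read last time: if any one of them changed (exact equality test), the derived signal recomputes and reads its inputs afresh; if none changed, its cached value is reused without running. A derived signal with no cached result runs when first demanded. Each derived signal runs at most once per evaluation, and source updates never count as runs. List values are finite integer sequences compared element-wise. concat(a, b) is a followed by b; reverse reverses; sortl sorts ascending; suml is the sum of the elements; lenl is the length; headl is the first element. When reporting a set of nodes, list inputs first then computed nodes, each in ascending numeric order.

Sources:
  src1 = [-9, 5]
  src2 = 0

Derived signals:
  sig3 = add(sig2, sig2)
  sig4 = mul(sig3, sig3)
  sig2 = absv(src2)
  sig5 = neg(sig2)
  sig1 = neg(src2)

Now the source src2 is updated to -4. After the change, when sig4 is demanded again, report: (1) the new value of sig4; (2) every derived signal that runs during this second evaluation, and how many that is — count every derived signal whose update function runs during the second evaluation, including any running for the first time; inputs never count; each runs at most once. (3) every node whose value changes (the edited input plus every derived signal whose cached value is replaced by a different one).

Demanding sig4 again yields 64.
3 derived signals run: sig2, sig3, sig4.
The nodes whose values change: src2, sig2, sig3, sig4.

First demand of the output computes:
  sig2 = absv(0) = 0
  sig3 = add(0, 0) = 0
  sig4 = mul(0, 0) = 0

After the edit, cleaning proceeds:
  sig2: a read changed (src2 0->-4) — executes, giving 4.
  sig3: a read changed (sig2 0->4; sig2 0->4) — executes, giving 8.
  sig4: a read changed (sig3 0->8; sig3 0->8) — executes, giving 64.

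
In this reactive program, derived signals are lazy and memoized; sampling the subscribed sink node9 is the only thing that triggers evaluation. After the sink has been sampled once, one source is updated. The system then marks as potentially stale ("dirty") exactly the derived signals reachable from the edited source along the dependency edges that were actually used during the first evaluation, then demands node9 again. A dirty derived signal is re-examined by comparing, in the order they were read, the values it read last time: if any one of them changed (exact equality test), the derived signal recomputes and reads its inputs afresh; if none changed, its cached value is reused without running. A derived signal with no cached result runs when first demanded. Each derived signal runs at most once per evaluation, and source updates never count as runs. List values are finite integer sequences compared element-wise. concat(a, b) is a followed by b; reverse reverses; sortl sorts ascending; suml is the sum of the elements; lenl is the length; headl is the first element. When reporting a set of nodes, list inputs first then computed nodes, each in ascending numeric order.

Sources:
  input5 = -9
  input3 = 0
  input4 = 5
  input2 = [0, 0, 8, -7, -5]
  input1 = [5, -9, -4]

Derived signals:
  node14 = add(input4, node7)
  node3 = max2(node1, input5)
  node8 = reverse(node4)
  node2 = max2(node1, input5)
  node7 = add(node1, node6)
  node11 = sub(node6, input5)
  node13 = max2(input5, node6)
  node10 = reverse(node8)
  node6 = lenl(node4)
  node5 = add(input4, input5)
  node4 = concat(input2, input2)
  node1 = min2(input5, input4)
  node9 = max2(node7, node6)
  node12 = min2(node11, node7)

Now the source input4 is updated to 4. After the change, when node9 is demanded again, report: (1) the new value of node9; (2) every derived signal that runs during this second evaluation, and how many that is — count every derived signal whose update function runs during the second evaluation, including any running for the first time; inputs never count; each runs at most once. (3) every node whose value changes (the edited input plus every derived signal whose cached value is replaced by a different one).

Demanding node9 again yields 10.
1 derived signals run: node1.
The nodes whose values change: input4.
Note the absorption at node1: it re-runs yet its value is the same, leaving the output's value untouched.

First demand of the output computes:
  node1 = min2(-9, 5) = -9
  node4 = concat([0, 0, 8, -7, -5], [0, 0, 8, -7, -5]) = [0, 0, 8, -7, -5, 0, 0, 8, -7, -5]
  node6 = lenl([0, 0, 8, -7, -5, 0, 0, 8, -7, -5]) = 10
  node7 = add(-9, 10) = 1
  node9 = max2(1, 10) = 10

After the edit, cleaning proceeds:
  node1: a read changed (input4 5->4) — executes, giving -9 — identical to its old value.
  node7: dirty, but its reads are unchanged (node1 unchanged, node6 unchanged); cached 1 stands.
  node9: dirty, but its reads are unchanged (node7 unchanged, node6 unchanged); cached 10 stands.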